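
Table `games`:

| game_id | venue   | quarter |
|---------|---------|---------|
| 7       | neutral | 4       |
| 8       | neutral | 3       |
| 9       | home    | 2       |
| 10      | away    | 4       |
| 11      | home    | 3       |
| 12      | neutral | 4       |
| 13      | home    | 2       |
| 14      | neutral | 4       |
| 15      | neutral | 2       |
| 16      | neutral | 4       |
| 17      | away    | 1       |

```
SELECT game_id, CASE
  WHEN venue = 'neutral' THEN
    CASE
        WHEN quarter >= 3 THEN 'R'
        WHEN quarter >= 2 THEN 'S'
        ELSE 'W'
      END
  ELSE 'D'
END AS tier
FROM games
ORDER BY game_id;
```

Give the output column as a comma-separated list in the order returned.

R, R, D, D, D, R, D, R, S, R, D

game_id=7: venue='neutral' → inner[quarter >= 3] → R
game_id=8: venue='neutral' → inner[quarter >= 3] → R
game_id=9: venue='home' → outer ELSE → D
game_id=10: venue='away' → outer ELSE → D
game_id=11: venue='home' → outer ELSE → D
game_id=12: venue='neutral' → inner[quarter >= 3] → R
game_id=13: venue='home' → outer ELSE → D
game_id=14: venue='neutral' → inner[quarter >= 3] → R
game_id=15: venue='neutral' → inner[quarter >= 2] → S
game_id=16: venue='neutral' → inner[quarter >= 3] → R
game_id=17: venue='away' → outer ELSE → D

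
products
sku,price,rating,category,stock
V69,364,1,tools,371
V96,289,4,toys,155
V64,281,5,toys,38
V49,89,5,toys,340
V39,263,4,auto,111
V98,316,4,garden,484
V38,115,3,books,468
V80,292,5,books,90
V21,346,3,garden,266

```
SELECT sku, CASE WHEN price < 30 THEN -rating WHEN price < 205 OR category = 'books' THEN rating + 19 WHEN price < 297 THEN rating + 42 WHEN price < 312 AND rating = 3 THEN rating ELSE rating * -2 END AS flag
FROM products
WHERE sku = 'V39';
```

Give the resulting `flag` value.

46

sku = V39: price=263, rating=4, category=auto, stock=111.
price < 30 → false
price < 205 OR category = 'books' → false
price < 297 → true → 46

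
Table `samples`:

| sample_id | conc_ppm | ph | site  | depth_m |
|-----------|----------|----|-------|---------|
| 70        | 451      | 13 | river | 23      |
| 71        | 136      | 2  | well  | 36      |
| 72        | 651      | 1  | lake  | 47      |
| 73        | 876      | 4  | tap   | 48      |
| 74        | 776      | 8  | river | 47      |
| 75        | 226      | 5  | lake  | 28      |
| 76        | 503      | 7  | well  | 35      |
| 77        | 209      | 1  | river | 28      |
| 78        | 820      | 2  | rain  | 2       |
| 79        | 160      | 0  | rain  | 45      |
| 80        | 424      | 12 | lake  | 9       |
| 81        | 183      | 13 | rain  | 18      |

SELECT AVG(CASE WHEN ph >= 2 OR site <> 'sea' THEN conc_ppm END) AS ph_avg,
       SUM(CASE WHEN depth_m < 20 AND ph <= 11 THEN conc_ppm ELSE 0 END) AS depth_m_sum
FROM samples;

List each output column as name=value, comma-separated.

[ph_avg: ph >= 2 OR site <> 'sea']
sample_id=70: ✓ → 451
sample_id=71: ✓ → 136
sample_id=72: ✓ → 651
sample_id=73: ✓ → 876
sample_id=74: ✓ → 776
sample_id=75: ✓ → 226
sample_id=76: ✓ → 503
sample_id=77: ✓ → 209
sample_id=78: ✓ → 820
sample_id=79: ✓ → 160
sample_id=80: ✓ → 424
sample_id=81: ✓ → 183
ph_avg = (451 + 136 + 651 + 876 + 776 + 226 + 503 + 209 + 820 + 160 + 424 + 183) / 12 = 451.25
—
[depth_m_sum: depth_m < 20 AND ph <= 11]
sample_id=70: ✗
sample_id=71: ✗
sample_id=72: ✗
sample_id=73: ✗
sample_id=74: ✗
sample_id=75: ✗
sample_id=76: ✗
sample_id=77: ✗
sample_id=78: ✓ → 820
sample_id=79: ✗
sample_id=80: ✗
sample_id=81: ✗
depth_m_sum = 820

ph_avg=451.25, depth_m_sum=820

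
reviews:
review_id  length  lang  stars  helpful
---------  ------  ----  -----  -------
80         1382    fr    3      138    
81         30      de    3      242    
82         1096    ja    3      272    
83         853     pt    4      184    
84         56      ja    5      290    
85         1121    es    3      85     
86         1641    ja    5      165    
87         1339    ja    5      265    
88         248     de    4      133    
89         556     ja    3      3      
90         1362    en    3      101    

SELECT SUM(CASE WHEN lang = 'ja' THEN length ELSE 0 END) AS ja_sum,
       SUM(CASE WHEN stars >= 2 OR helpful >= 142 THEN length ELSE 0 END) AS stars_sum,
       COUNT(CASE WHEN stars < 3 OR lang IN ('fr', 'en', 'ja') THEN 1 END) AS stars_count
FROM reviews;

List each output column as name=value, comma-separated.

ja_sum=4688, stars_sum=9684, stars_count=7

[ja_sum: lang = 'ja']
review_id=80: ✗
review_id=81: ✗
review_id=82: ✓ → 1096
review_id=83: ✗
review_id=84: ✓ → 56
review_id=85: ✗
review_id=86: ✓ → 1641
review_id=87: ✓ → 1339
review_id=88: ✗
review_id=89: ✓ → 556
review_id=90: ✗
ja_sum = 1096 + 56 + 1641 + 1339 + 556 = 4688
—
[stars_sum: stars >= 2 OR helpful >= 142]
review_id=80: ✓ → 1382
review_id=81: ✓ → 30
review_id=82: ✓ → 1096
review_id=83: ✓ → 853
review_id=84: ✓ → 56
review_id=85: ✓ → 1121
review_id=86: ✓ → 1641
review_id=87: ✓ → 1339
review_id=88: ✓ → 248
review_id=89: ✓ → 556
review_id=90: ✓ → 1362
stars_sum = 1382 + 30 + 1096 + 853 + 56 + 1121 + 1641 + 1339 + 248 + 556 + 1362 = 9684
—
[stars_count: stars < 3 OR lang IN ('fr', 'en', 'ja')]
review_id=80: ✓ → 1
review_id=81: ✗
review_id=82: ✓ → 1
review_id=83: ✗
review_id=84: ✓ → 1
review_id=85: ✗
review_id=86: ✓ → 1
review_id=87: ✓ → 1
review_id=88: ✗
review_id=89: ✓ → 1
review_id=90: ✓ → 1
stars_count = COUNT(1, 1, 1, 1, 1, 1, 1) = 7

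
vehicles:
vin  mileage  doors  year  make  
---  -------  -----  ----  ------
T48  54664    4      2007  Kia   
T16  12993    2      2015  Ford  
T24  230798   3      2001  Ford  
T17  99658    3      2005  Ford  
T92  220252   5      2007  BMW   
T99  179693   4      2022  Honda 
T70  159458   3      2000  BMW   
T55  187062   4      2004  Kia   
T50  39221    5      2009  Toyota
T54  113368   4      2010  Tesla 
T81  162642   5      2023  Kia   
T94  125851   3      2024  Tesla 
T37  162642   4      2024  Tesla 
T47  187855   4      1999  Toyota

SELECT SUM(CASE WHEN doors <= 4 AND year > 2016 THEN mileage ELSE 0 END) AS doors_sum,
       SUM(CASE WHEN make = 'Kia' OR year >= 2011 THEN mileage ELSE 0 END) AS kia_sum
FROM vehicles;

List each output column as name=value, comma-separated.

doors_sum=468186, kia_sum=885547

[doors_sum: doors <= 4 AND year > 2016]
vin=T48: ✗
vin=T16: ✗
vin=T24: ✗
vin=T17: ✗
vin=T92: ✗
vin=T99: ✓ → 179693
vin=T70: ✗
vin=T55: ✗
vin=T50: ✗
vin=T54: ✗
vin=T81: ✗
vin=T94: ✓ → 125851
vin=T37: ✓ → 162642
vin=T47: ✗
doors_sum = 179693 + 125851 + 162642 = 468186
—
[kia_sum: make = 'Kia' OR year >= 2011]
vin=T48: ✓ → 54664
vin=T16: ✓ → 12993
vin=T24: ✗
vin=T17: ✗
vin=T92: ✗
vin=T99: ✓ → 179693
vin=T70: ✗
vin=T55: ✓ → 187062
vin=T50: ✗
vin=T54: ✗
vin=T81: ✓ → 162642
vin=T94: ✓ → 125851
vin=T37: ✓ → 162642
vin=T47: ✗
kia_sum = 54664 + 12993 + 179693 + 187062 + 162642 + 125851 + 162642 = 885547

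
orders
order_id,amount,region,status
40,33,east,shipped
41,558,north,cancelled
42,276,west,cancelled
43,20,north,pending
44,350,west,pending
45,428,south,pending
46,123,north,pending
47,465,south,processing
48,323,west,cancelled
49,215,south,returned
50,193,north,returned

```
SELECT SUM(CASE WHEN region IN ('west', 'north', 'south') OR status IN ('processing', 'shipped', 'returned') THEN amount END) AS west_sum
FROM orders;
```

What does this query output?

order_id=40: ✓ → 33
order_id=41: ✓ → 558
order_id=42: ✓ → 276
order_id=43: ✓ → 20
order_id=44: ✓ → 350
order_id=45: ✓ → 428
order_id=46: ✓ → 123
order_id=47: ✓ → 465
order_id=48: ✓ → 323
order_id=49: ✓ → 215
order_id=50: ✓ → 193
west_sum = 33 + 558 + 276 + 20 + 350 + 428 + 123 + 465 + 323 + 215 + 193 = 2984

2984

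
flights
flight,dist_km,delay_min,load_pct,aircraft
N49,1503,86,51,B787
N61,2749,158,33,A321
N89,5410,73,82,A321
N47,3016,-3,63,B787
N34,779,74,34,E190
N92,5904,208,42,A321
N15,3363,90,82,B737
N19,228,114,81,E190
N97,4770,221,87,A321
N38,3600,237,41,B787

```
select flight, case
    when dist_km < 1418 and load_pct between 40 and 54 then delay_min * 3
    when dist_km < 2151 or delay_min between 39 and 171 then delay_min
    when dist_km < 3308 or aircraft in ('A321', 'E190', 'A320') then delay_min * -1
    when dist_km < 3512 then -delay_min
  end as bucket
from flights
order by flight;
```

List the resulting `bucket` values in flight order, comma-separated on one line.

90, 114, 74, NULL, 3, 86, 158, 73, -208, -221

flight=N15: dist_km < 2151 or delay_min between 39 and 171 → 90
flight=N19: dist_km < 2151 or delay_min between 39 and 171 → 114
flight=N34: dist_km < 2151 or delay_min between 39 and 171 → 74
flight=N38: (no match → NULL) → NULL
flight=N47: dist_km < 3308 or aircraft in ('A321', 'E190', 'A320') → 3
flight=N49: dist_km < 2151 or delay_min between 39 and 171 → 86
flight=N61: dist_km < 2151 or delay_min between 39 and 171 → 158
flight=N89: dist_km < 2151 or delay_min between 39 and 171 → 73
flight=N92: dist_km < 3308 or aircraft in ('A321', 'E190', 'A320') → -208
flight=N97: dist_km < 3308 or aircraft in ('A321', 'E190', 'A320') → -221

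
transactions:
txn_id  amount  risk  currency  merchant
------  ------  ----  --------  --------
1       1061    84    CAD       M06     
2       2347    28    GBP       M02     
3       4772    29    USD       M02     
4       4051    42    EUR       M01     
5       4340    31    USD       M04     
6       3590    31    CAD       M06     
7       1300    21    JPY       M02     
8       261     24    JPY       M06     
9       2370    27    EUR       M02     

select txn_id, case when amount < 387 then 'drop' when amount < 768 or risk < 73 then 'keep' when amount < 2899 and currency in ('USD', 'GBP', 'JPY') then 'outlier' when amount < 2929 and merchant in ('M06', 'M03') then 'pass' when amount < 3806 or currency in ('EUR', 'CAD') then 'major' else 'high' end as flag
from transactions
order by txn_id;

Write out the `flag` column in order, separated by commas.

pass, keep, keep, keep, keep, keep, keep, drop, keep

txn_id=1: amount < 2929 and merchant in ('M06', 'M03') → pass
txn_id=2: amount < 768 or risk < 73 → keep
txn_id=3: amount < 768 or risk < 73 → keep
txn_id=4: amount < 768 or risk < 73 → keep
txn_id=5: amount < 768 or risk < 73 → keep
txn_id=6: amount < 768 or risk < 73 → keep
txn_id=7: amount < 768 or risk < 73 → keep
txn_id=8: amount < 387 → drop
txn_id=9: amount < 768 or risk < 73 → keep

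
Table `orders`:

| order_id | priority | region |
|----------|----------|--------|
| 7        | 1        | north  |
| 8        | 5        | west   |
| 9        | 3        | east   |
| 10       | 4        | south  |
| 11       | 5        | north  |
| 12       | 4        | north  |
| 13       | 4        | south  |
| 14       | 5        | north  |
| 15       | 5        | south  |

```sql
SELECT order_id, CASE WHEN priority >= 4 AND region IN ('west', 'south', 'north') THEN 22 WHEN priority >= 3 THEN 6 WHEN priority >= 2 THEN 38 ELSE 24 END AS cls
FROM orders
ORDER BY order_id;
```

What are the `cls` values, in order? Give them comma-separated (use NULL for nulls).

order_id=7: ELSE → 24
order_id=8: priority >= 4 AND region IN ('west', 'south', 'north') → 22
order_id=9: priority >= 3 → 6
order_id=10: priority >= 4 AND region IN ('west', 'south', 'north') → 22
order_id=11: priority >= 4 AND region IN ('west', 'south', 'north') → 22
order_id=12: priority >= 4 AND region IN ('west', 'south', 'north') → 22
order_id=13: priority >= 4 AND region IN ('west', 'south', 'north') → 22
order_id=14: priority >= 4 AND region IN ('west', 'south', 'north') → 22
order_id=15: priority >= 4 AND region IN ('west', 'south', 'north') → 22

24, 22, 6, 22, 22, 22, 22, 22, 22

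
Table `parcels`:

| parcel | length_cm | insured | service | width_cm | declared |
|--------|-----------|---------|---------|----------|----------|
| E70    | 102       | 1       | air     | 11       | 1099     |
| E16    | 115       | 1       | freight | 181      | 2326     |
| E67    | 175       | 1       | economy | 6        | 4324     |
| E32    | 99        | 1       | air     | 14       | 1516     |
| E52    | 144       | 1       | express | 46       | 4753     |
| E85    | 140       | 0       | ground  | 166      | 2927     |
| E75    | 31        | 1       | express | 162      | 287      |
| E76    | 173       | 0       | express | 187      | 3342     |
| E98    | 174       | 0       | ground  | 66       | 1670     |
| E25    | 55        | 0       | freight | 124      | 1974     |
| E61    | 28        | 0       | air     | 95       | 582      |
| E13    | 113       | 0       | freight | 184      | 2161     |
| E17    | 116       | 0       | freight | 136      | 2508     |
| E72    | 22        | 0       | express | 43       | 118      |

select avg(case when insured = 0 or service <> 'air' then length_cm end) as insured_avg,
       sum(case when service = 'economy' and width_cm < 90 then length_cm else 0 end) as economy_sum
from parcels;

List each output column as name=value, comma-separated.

[insured_avg: insured = 0 or service <> 'air']
parcel=E70: ✗
parcel=E16: ✓ → 115
parcel=E67: ✓ → 175
parcel=E32: ✗
parcel=E52: ✓ → 144
parcel=E85: ✓ → 140
parcel=E75: ✓ → 31
parcel=E76: ✓ → 173
parcel=E98: ✓ → 174
parcel=E25: ✓ → 55
parcel=E61: ✓ → 28
parcel=E13: ✓ → 113
parcel=E17: ✓ → 116
parcel=E72: ✓ → 22
insured_avg = (115 + 175 + 144 + 140 + 31 + 173 + 174 + 55 + 28 + 113 + 116 + 22) / 12 = 107.1666666667
—
[economy_sum: service = 'economy' and width_cm < 90]
parcel=E70: ✗
parcel=E16: ✗
parcel=E67: ✓ → 175
parcel=E32: ✗
parcel=E52: ✗
parcel=E85: ✗
parcel=E75: ✗
parcel=E76: ✗
parcel=E98: ✗
parcel=E25: ✗
parcel=E61: ✗
parcel=E13: ✗
parcel=E17: ✗
parcel=E72: ✗
economy_sum = 175

insured_avg=107.1666666667, economy_sum=175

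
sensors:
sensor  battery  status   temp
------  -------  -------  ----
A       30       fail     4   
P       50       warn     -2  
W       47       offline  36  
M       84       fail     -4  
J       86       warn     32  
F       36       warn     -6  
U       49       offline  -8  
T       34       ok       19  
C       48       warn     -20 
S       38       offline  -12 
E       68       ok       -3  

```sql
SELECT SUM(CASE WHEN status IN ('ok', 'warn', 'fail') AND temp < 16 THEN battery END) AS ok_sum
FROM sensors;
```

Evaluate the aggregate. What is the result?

sensor=A: ✓ → 30
sensor=P: ✓ → 50
sensor=W: ✗
sensor=M: ✓ → 84
sensor=J: ✗
sensor=F: ✓ → 36
sensor=U: ✗
sensor=T: ✗
sensor=C: ✓ → 48
sensor=S: ✗
sensor=E: ✓ → 68
ok_sum = 30 + 50 + 84 + 36 + 48 + 68 = 316

316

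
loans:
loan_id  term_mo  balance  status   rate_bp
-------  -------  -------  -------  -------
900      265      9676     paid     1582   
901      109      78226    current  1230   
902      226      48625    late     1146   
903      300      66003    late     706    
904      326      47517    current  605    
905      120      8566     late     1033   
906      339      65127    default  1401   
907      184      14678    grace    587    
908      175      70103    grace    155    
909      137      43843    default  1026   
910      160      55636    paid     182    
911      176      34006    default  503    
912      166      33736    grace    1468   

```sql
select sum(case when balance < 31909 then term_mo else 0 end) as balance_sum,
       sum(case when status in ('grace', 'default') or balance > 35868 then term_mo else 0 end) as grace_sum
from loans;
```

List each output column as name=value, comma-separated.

[balance_sum: balance < 31909]
loan_id=900: ✓ → 265
loan_id=901: ✗
loan_id=902: ✗
loan_id=903: ✗
loan_id=904: ✗
loan_id=905: ✓ → 120
loan_id=906: ✗
loan_id=907: ✓ → 184
loan_id=908: ✗
loan_id=909: ✗
loan_id=910: ✗
loan_id=911: ✗
loan_id=912: ✗
balance_sum = 265 + 120 + 184 = 569
—
[grace_sum: status in ('grace', 'default') or balance > 35868]
loan_id=900: ✗
loan_id=901: ✓ → 109
loan_id=902: ✓ → 226
loan_id=903: ✓ → 300
loan_id=904: ✓ → 326
loan_id=905: ✗
loan_id=906: ✓ → 339
loan_id=907: ✓ → 184
loan_id=908: ✓ → 175
loan_id=909: ✓ → 137
loan_id=910: ✓ → 160
loan_id=911: ✓ → 176
loan_id=912: ✓ → 166
grace_sum = 109 + 226 + 300 + 326 + 339 + 184 + 175 + 137 + 160 + 176 + 166 = 2298

balance_sum=569, grace_sum=2298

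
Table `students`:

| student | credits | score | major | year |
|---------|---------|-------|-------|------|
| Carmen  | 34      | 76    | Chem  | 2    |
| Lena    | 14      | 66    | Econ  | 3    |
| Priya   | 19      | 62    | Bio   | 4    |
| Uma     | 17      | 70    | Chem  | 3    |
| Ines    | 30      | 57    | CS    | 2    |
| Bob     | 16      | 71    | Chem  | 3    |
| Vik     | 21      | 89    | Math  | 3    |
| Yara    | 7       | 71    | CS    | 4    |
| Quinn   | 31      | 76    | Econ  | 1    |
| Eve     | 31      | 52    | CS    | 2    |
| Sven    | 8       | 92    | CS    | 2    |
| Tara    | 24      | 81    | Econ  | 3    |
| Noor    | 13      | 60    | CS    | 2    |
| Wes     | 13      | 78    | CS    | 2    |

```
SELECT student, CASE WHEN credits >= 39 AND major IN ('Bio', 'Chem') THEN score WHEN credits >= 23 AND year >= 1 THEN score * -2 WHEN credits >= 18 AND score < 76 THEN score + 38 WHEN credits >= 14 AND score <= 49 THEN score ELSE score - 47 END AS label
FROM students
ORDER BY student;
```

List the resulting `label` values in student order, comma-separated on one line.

24, -152, -104, -114, 19, 13, 100, -152, 45, -162, 23, 42, 31, 24

student=Bob: ELSE → 24
student=Carmen: credits >= 23 AND year >= 1 → -152
student=Eve: credits >= 23 AND year >= 1 → -104
student=Ines: credits >= 23 AND year >= 1 → -114
student=Lena: ELSE → 19
student=Noor: ELSE → 13
student=Priya: credits >= 18 AND score < 76 → 100
student=Quinn: credits >= 23 AND year >= 1 → -152
student=Sven: ELSE → 45
student=Tara: credits >= 23 AND year >= 1 → -162
student=Uma: ELSE → 23
student=Vik: ELSE → 42
student=Wes: ELSE → 31
student=Yara: ELSE → 24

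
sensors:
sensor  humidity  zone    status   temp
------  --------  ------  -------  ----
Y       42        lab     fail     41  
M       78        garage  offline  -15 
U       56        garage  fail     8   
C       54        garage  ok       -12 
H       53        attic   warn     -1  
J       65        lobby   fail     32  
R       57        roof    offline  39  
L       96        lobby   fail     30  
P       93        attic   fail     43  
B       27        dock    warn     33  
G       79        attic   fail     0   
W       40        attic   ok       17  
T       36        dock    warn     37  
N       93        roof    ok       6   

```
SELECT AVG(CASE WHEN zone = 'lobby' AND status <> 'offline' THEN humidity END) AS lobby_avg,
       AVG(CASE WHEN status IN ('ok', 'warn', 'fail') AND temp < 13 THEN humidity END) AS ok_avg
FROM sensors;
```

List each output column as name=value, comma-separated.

lobby_avg=80.5, ok_avg=67

[lobby_avg: zone = 'lobby' AND status <> 'offline']
sensor=Y: ✗
sensor=M: ✗
sensor=U: ✗
sensor=C: ✗
sensor=H: ✗
sensor=J: ✓ → 65
sensor=R: ✗
sensor=L: ✓ → 96
sensor=P: ✗
sensor=B: ✗
sensor=G: ✗
sensor=W: ✗
sensor=T: ✗
sensor=N: ✗
lobby_avg = (65 + 96) / 2 = 80.5
—
[ok_avg: status IN ('ok', 'warn', 'fail') AND temp < 13]
sensor=Y: ✗
sensor=M: ✗
sensor=U: ✓ → 56
sensor=C: ✓ → 54
sensor=H: ✓ → 53
sensor=J: ✗
sensor=R: ✗
sensor=L: ✗
sensor=P: ✗
sensor=B: ✗
sensor=G: ✓ → 79
sensor=W: ✗
sensor=T: ✗
sensor=N: ✓ → 93
ok_avg = (56 + 54 + 53 + 79 + 93) / 5 = 67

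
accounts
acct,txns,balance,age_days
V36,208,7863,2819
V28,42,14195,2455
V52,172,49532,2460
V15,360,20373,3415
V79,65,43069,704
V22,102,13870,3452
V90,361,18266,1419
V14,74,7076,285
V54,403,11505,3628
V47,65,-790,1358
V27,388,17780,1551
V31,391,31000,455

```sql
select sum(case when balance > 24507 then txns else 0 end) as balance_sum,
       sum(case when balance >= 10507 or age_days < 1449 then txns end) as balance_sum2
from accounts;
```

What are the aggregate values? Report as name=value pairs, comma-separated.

[balance_sum: balance > 24507]
acct=V36: ✗
acct=V28: ✗
acct=V52: ✓ → 172
acct=V15: ✗
acct=V79: ✓ → 65
acct=V22: ✗
acct=V90: ✗
acct=V14: ✗
acct=V54: ✗
acct=V47: ✗
acct=V27: ✗
acct=V31: ✓ → 391
balance_sum = 172 + 65 + 391 = 628
—
[balance_sum2: balance >= 10507 or age_days < 1449]
acct=V36: ✗
acct=V28: ✓ → 42
acct=V52: ✓ → 172
acct=V15: ✓ → 360
acct=V79: ✓ → 65
acct=V22: ✓ → 102
acct=V90: ✓ → 361
acct=V14: ✓ → 74
acct=V54: ✓ → 403
acct=V47: ✓ → 65
acct=V27: ✓ → 388
acct=V31: ✓ → 391
balance_sum2 = 42 + 172 + 360 + 65 + 102 + 361 + 74 + 403 + 65 + 388 + 391 = 2423

balance_sum=628, balance_sum2=2423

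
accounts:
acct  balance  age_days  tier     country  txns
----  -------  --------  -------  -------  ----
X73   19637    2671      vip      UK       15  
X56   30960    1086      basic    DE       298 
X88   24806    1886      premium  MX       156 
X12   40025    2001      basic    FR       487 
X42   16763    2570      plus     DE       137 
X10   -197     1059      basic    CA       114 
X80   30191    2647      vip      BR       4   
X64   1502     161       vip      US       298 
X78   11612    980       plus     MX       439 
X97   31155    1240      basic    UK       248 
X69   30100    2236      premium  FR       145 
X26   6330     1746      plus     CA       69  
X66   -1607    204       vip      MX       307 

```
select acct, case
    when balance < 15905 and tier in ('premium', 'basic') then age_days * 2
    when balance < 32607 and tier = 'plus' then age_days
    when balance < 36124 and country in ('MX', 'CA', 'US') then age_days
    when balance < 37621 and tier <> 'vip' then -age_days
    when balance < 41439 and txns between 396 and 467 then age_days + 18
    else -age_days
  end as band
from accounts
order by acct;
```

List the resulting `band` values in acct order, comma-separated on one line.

acct=X10: balance < 15905 and tier in ('premium', 'basic') → 2118
acct=X12: ELSE → -2001
acct=X26: balance < 32607 and tier = 'plus' → 1746
acct=X42: balance < 32607 and tier = 'plus' → 2570
acct=X56: balance < 37621 and tier <> 'vip' → -1086
acct=X64: balance < 36124 and country in ('MX', 'CA', 'US') → 161
acct=X66: balance < 36124 and country in ('MX', 'CA', 'US') → 204
acct=X69: balance < 37621 and tier <> 'vip' → -2236
acct=X73: ELSE → -2671
acct=X78: balance < 32607 and tier = 'plus' → 980
acct=X80: ELSE → -2647
acct=X88: balance < 36124 and country in ('MX', 'CA', 'US') → 1886
acct=X97: balance < 37621 and tier <> 'vip' → -1240

2118, -2001, 1746, 2570, -1086, 161, 204, -2236, -2671, 980, -2647, 1886, -1240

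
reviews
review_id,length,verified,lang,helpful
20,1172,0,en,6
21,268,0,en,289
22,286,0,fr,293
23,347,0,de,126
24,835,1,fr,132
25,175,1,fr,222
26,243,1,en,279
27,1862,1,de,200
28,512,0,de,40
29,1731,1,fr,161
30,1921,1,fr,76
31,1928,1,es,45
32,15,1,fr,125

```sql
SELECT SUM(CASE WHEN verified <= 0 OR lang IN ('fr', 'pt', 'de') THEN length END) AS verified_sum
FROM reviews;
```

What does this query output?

9124

review_id=20: ✓ → 1172
review_id=21: ✓ → 268
review_id=22: ✓ → 286
review_id=23: ✓ → 347
review_id=24: ✓ → 835
review_id=25: ✓ → 175
review_id=26: ✗
review_id=27: ✓ → 1862
review_id=28: ✓ → 512
review_id=29: ✓ → 1731
review_id=30: ✓ → 1921
review_id=31: ✗
review_id=32: ✓ → 15
verified_sum = 1172 + 268 + 286 + 347 + 835 + 175 + 1862 + 512 + 1731 + 1921 + 15 = 9124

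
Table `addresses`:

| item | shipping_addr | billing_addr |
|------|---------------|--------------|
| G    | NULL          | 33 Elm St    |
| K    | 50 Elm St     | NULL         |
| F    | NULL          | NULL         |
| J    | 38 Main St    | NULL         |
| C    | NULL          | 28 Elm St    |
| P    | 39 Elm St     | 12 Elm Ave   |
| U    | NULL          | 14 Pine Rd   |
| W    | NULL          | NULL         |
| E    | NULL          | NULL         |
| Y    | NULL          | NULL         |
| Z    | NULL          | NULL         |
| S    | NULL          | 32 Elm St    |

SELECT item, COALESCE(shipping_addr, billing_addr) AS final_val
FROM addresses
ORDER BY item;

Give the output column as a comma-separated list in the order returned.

item=C: shipping_addr=NULL, billing_addr=28 Elm St → 28 Elm St
item=E: shipping_addr=NULL, billing_addr=NULL (all NULL) → NULL
item=F: shipping_addr=NULL, billing_addr=NULL (all NULL) → NULL
item=G: shipping_addr=NULL, billing_addr=33 Elm St → 33 Elm St
item=J: shipping_addr=38 Main St → 38 Main St
item=K: shipping_addr=50 Elm St → 50 Elm St
item=P: shipping_addr=39 Elm St → 39 Elm St
item=S: shipping_addr=NULL, billing_addr=32 Elm St → 32 Elm St
item=U: shipping_addr=NULL, billing_addr=14 Pine Rd → 14 Pine Rd
item=W: shipping_addr=NULL, billing_addr=NULL (all NULL) → NULL
item=Y: shipping_addr=NULL, billing_addr=NULL (all NULL) → NULL
item=Z: shipping_addr=NULL, billing_addr=NULL (all NULL) → NULL

28 Elm St, NULL, NULL, 33 Elm St, 38 Main St, 50 Elm St, 39 Elm St, 32 Elm St, 14 Pine Rd, NULL, NULL, NULL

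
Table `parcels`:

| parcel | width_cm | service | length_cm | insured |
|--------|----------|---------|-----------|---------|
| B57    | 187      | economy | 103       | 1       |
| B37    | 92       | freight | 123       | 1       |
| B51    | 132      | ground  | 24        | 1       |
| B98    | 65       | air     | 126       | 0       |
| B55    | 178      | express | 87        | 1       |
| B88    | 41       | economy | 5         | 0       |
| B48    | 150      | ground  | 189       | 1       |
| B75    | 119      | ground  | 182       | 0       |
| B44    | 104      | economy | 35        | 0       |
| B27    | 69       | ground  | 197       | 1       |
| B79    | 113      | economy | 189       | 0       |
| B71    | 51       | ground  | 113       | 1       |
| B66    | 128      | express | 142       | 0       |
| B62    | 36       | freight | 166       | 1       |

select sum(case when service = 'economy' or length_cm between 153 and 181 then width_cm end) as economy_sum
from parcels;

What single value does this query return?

parcel=B57: ✓ → 187
parcel=B37: ✗
parcel=B51: ✗
parcel=B98: ✗
parcel=B55: ✗
parcel=B88: ✓ → 41
parcel=B48: ✗
parcel=B75: ✗
parcel=B44: ✓ → 104
parcel=B27: ✗
parcel=B79: ✓ → 113
parcel=B71: ✗
parcel=B66: ✗
parcel=B62: ✓ → 36
economy_sum = 187 + 41 + 104 + 113 + 36 = 481

481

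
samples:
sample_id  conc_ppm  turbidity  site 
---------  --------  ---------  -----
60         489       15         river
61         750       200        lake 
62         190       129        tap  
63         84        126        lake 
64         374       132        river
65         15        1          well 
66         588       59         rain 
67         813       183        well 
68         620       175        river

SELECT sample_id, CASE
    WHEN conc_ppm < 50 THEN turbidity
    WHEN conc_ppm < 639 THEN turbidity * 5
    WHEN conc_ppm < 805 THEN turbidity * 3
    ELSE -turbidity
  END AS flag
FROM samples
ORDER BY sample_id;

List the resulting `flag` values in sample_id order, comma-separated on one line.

75, 600, 645, 630, 660, 1, 295, -183, 875

sample_id=60: conc_ppm < 639 → 75
sample_id=61: conc_ppm < 805 → 600
sample_id=62: conc_ppm < 639 → 645
sample_id=63: conc_ppm < 639 → 630
sample_id=64: conc_ppm < 639 → 660
sample_id=65: conc_ppm < 50 → 1
sample_id=66: conc_ppm < 639 → 295
sample_id=67: ELSE → -183
sample_id=68: conc_ppm < 639 → 875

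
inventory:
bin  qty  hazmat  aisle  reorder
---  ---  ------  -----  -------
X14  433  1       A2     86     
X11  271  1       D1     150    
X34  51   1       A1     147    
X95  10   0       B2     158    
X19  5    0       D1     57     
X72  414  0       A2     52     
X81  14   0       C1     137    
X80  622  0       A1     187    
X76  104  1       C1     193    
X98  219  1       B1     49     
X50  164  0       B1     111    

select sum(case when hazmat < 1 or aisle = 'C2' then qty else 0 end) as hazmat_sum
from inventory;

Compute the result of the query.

1229

bin=X14: ✗
bin=X11: ✗
bin=X34: ✗
bin=X95: ✓ → 10
bin=X19: ✓ → 5
bin=X72: ✓ → 414
bin=X81: ✓ → 14
bin=X80: ✓ → 622
bin=X76: ✗
bin=X98: ✗
bin=X50: ✓ → 164
hazmat_sum = 10 + 5 + 414 + 14 + 622 + 164 = 1229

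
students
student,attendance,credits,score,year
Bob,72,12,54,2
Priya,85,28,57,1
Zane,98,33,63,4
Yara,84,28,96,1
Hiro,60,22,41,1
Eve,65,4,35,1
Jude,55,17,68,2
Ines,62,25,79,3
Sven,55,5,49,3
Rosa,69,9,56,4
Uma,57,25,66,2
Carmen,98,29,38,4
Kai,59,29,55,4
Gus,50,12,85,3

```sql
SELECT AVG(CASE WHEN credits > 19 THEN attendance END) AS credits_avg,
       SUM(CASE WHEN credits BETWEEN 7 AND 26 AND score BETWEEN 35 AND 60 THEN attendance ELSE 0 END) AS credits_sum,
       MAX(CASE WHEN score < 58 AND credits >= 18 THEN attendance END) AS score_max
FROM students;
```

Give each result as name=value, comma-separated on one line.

[credits_avg: credits > 19]
student=Bob: ✗
student=Priya: ✓ → 85
student=Zane: ✓ → 98
student=Yara: ✓ → 84
student=Hiro: ✓ → 60
student=Eve: ✗
student=Jude: ✗
student=Ines: ✓ → 62
student=Sven: ✗
student=Rosa: ✗
student=Uma: ✓ → 57
student=Carmen: ✓ → 98
student=Kai: ✓ → 59
student=Gus: ✗
credits_avg = (85 + 98 + 84 + 60 + 62 + 57 + 98 + 59) / 8 = 75.375
—
[credits_sum: credits BETWEEN 7 AND 26 AND score BETWEEN 35 AND 60]
student=Bob: ✓ → 72
student=Priya: ✗
student=Zane: ✗
student=Yara: ✗
student=Hiro: ✓ → 60
student=Eve: ✗
student=Jude: ✗
student=Ines: ✗
student=Sven: ✗
student=Rosa: ✓ → 69
student=Uma: ✗
student=Carmen: ✗
student=Kai: ✗
student=Gus: ✗
credits_sum = 72 + 60 + 69 = 201
—
[score_max: score < 58 AND credits >= 18]
student=Bob: ✗
student=Priya: ✓ → 85
student=Zane: ✗
student=Yara: ✗
student=Hiro: ✓ → 60
student=Eve: ✗
student=Jude: ✗
student=Ines: ✗
student=Sven: ✗
student=Rosa: ✗
student=Uma: ✗
student=Carmen: ✓ → 98
student=Kai: ✓ → 59
student=Gus: ✗
score_max = MAX(85, 60, 98, 59) = 98

credits_avg=75.375, credits_sum=201, score_max=98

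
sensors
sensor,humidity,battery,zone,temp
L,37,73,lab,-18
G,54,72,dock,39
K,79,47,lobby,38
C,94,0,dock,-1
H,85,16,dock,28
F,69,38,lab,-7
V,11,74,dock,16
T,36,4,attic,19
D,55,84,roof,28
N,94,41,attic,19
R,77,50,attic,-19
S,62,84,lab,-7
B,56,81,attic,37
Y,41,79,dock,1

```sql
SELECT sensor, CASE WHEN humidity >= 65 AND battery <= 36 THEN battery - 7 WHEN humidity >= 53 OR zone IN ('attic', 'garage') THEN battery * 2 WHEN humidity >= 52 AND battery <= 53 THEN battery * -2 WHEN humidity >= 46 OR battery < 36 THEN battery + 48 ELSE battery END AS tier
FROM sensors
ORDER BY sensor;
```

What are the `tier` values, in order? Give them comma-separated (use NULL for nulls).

162, -7, 168, 76, 144, 9, 94, 73, 82, 100, 168, 8, 74, 79

sensor=B: humidity >= 53 OR zone IN ('attic', 'garage') → 162
sensor=C: humidity >= 65 AND battery <= 36 → -7
sensor=D: humidity >= 53 OR zone IN ('attic', 'garage') → 168
sensor=F: humidity >= 53 OR zone IN ('attic', 'garage') → 76
sensor=G: humidity >= 53 OR zone IN ('attic', 'garage') → 144
sensor=H: humidity >= 65 AND battery <= 36 → 9
sensor=K: humidity >= 53 OR zone IN ('attic', 'garage') → 94
sensor=L: ELSE → 73
sensor=N: humidity >= 53 OR zone IN ('attic', 'garage') → 82
sensor=R: humidity >= 53 OR zone IN ('attic', 'garage') → 100
sensor=S: humidity >= 53 OR zone IN ('attic', 'garage') → 168
sensor=T: humidity >= 53 OR zone IN ('attic', 'garage') → 8
sensor=V: ELSE → 74
sensor=Y: ELSE → 79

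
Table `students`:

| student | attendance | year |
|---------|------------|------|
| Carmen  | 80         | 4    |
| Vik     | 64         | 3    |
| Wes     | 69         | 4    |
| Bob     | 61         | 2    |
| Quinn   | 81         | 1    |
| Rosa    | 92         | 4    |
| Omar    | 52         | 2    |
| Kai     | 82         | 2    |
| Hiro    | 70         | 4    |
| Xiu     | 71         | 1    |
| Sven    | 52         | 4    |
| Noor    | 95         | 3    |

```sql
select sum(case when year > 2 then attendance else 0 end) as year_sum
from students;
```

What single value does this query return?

522

student=Carmen: ✓ → 80
student=Vik: ✓ → 64
student=Wes: ✓ → 69
student=Bob: ✗
student=Quinn: ✗
student=Rosa: ✓ → 92
student=Omar: ✗
student=Kai: ✗
student=Hiro: ✓ → 70
student=Xiu: ✗
student=Sven: ✓ → 52
student=Noor: ✓ → 95
year_sum = 80 + 64 + 69 + 92 + 70 + 52 + 95 = 522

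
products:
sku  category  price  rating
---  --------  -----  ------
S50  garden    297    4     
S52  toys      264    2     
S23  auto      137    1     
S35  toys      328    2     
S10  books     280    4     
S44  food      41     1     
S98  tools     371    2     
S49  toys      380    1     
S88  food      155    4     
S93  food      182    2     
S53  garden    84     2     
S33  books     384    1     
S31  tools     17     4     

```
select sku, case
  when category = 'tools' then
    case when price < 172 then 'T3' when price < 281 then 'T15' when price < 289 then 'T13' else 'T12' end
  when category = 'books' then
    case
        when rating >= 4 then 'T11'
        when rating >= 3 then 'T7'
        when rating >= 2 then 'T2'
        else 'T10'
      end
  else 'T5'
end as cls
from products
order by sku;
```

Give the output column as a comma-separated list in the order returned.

sku=S10: category='books' → inner[rating >= 4] → T11
sku=S23: category='auto' → outer ELSE → T5
sku=S31: category='tools' → inner[price < 172] → T3
sku=S33: category='books' → inner[ELSE] → T10
sku=S35: category='toys' → outer ELSE → T5
sku=S44: category='food' → outer ELSE → T5
sku=S49: category='toys' → outer ELSE → T5
sku=S50: category='garden' → outer ELSE → T5
sku=S52: category='toys' → outer ELSE → T5
sku=S53: category='garden' → outer ELSE → T5
sku=S88: category='food' → outer ELSE → T5
sku=S93: category='food' → outer ELSE → T5
sku=S98: category='tools' → inner[ELSE] → T12

T11, T5, T3, T10, T5, T5, T5, T5, T5, T5, T5, T5, T12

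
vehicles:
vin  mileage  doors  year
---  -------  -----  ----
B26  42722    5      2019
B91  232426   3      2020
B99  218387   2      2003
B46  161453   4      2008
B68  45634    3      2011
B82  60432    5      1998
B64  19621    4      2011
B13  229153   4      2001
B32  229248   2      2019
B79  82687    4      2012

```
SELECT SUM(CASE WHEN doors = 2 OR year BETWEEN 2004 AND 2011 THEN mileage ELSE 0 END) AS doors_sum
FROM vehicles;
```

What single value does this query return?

674343

vin=B26: ✗
vin=B91: ✗
vin=B99: ✓ → 218387
vin=B46: ✓ → 161453
vin=B68: ✓ → 45634
vin=B82: ✗
vin=B64: ✓ → 19621
vin=B13: ✗
vin=B32: ✓ → 229248
vin=B79: ✗
doors_sum = 218387 + 161453 + 45634 + 19621 + 229248 = 674343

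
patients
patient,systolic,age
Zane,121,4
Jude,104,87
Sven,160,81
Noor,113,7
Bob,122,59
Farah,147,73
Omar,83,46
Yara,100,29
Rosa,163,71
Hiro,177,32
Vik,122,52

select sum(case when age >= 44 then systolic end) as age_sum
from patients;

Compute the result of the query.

patient=Zane: ✗
patient=Jude: ✓ → 104
patient=Sven: ✓ → 160
patient=Noor: ✗
patient=Bob: ✓ → 122
patient=Farah: ✓ → 147
patient=Omar: ✓ → 83
patient=Yara: ✗
patient=Rosa: ✓ → 163
patient=Hiro: ✗
patient=Vik: ✓ → 122
age_sum = 104 + 160 + 122 + 147 + 83 + 163 + 122 = 901

901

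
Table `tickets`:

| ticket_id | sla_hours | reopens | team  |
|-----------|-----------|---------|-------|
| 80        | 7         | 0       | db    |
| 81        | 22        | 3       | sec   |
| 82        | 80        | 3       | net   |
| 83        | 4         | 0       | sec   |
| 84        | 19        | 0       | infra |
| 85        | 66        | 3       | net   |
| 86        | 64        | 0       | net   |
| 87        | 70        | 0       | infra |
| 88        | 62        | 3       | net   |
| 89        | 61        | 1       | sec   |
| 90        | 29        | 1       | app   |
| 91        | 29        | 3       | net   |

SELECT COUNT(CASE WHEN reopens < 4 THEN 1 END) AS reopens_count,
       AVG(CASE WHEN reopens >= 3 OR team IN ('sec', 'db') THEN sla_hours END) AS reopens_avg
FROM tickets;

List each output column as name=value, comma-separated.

reopens_count=12, reopens_avg=41.375

[reopens_count: reopens < 4]
ticket_id=80: ✓ → 1
ticket_id=81: ✓ → 1
ticket_id=82: ✓ → 1
ticket_id=83: ✓ → 1
ticket_id=84: ✓ → 1
ticket_id=85: ✓ → 1
ticket_id=86: ✓ → 1
ticket_id=87: ✓ → 1
ticket_id=88: ✓ → 1
ticket_id=89: ✓ → 1
ticket_id=90: ✓ → 1
ticket_id=91: ✓ → 1
reopens_count = COUNT(1, 1, 1, 1, 1, 1, 1, 1, 1, 1, 1, 1) = 12
—
[reopens_avg: reopens >= 3 OR team IN ('sec', 'db')]
ticket_id=80: ✓ → 7
ticket_id=81: ✓ → 22
ticket_id=82: ✓ → 80
ticket_id=83: ✓ → 4
ticket_id=84: ✗
ticket_id=85: ✓ → 66
ticket_id=86: ✗
ticket_id=87: ✗
ticket_id=88: ✓ → 62
ticket_id=89: ✓ → 61
ticket_id=90: ✗
ticket_id=91: ✓ → 29
reopens_avg = (7 + 22 + 80 + 4 + 66 + 62 + 61 + 29) / 8 = 41.375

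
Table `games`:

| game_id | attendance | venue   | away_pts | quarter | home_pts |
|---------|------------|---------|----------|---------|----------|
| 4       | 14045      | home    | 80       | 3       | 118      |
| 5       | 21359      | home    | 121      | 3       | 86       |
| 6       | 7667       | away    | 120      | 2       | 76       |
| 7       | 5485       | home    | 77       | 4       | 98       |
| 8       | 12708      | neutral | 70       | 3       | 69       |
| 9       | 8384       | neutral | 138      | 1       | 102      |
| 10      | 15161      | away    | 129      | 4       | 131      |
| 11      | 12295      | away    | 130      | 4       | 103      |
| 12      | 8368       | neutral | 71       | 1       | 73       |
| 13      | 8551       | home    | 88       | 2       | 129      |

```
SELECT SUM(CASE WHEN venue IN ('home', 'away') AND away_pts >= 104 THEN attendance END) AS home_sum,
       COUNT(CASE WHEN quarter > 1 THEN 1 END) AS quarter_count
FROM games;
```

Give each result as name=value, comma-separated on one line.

[home_sum: venue IN ('home', 'away') AND away_pts >= 104]
game_id=4: ✗
game_id=5: ✓ → 21359
game_id=6: ✓ → 7667
game_id=7: ✗
game_id=8: ✗
game_id=9: ✗
game_id=10: ✓ → 15161
game_id=11: ✓ → 12295
game_id=12: ✗
game_id=13: ✗
home_sum = 21359 + 7667 + 15161 + 12295 = 56482
—
[quarter_count: quarter > 1]
game_id=4: ✓ → 1
game_id=5: ✓ → 1
game_id=6: ✓ → 1
game_id=7: ✓ → 1
game_id=8: ✓ → 1
game_id=9: ✗
game_id=10: ✓ → 1
game_id=11: ✓ → 1
game_id=12: ✗
game_id=13: ✓ → 1
quarter_count = COUNT(1, 1, 1, 1, 1, 1, 1, 1) = 8

home_sum=56482, quarter_count=8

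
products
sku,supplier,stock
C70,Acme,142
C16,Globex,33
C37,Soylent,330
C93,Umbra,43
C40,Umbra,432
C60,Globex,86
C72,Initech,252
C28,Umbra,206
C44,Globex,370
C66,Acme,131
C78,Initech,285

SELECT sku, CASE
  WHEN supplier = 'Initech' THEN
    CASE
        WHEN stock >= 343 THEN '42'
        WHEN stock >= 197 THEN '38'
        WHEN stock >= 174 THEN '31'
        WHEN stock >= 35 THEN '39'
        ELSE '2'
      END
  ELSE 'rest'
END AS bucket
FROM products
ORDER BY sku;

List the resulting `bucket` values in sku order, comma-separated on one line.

rest, rest, rest, rest, rest, rest, rest, rest, 38, 38, rest

sku=C16: supplier='Globex' → outer ELSE → rest
sku=C28: supplier='Umbra' → outer ELSE → rest
sku=C37: supplier='Soylent' → outer ELSE → rest
sku=C40: supplier='Umbra' → outer ELSE → rest
sku=C44: supplier='Globex' → outer ELSE → rest
sku=C60: supplier='Globex' → outer ELSE → rest
sku=C66: supplier='Acme' → outer ELSE → rest
sku=C70: supplier='Acme' → outer ELSE → rest
sku=C72: supplier='Initech' → inner[stock >= 197] → 38
sku=C78: supplier='Initech' → inner[stock >= 197] → 38
sku=C93: supplier='Umbra' → outer ELSE → rest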